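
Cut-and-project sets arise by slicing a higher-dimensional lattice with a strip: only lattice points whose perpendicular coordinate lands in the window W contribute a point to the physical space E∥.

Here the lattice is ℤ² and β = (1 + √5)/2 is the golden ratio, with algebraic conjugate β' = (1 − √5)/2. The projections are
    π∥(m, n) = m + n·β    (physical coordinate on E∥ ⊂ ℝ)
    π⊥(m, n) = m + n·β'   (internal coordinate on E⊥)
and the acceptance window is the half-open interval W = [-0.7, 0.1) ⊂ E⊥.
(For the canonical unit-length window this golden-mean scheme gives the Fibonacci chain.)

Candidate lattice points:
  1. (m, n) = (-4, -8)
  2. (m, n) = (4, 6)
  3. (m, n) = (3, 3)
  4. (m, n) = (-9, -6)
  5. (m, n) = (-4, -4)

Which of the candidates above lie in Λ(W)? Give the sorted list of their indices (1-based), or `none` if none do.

β' = (1−√5)/2 ≈ -0.6180.
candidate 1: (m,n)=(-4,-8) → π∥ = -4-8·β ≈ -16.9443, π⊥ = -4-8·β' ≈ 0.9443 ∉ [-0.7, 0.1) ⇒ out
candidate 2: (m,n)=(4,6) → π∥ = 4+6·β ≈ 13.7082, π⊥ = 4+6·β' ≈ 0.2918 ∉ [-0.7, 0.1) ⇒ out
candidate 3: (m,n)=(3,3) → π∥ = 3+3·β ≈ 7.8541, π⊥ = 3+3·β' ≈ 1.1459 ∉ [-0.7, 0.1) ⇒ out
candidate 4: (m,n)=(-9,-6) → π∥ = -9-6·β ≈ -18.7082, π⊥ = -9-6·β' ≈ -5.2918 ∉ [-0.7, 0.1) ⇒ out
candidate 5: (m,n)=(-4,-4) → π∥ = -4-4·β ≈ -10.4721, π⊥ = -4-4·β' ≈ -1.5279 ∉ [-0.7, 0.1) ⇒ out

none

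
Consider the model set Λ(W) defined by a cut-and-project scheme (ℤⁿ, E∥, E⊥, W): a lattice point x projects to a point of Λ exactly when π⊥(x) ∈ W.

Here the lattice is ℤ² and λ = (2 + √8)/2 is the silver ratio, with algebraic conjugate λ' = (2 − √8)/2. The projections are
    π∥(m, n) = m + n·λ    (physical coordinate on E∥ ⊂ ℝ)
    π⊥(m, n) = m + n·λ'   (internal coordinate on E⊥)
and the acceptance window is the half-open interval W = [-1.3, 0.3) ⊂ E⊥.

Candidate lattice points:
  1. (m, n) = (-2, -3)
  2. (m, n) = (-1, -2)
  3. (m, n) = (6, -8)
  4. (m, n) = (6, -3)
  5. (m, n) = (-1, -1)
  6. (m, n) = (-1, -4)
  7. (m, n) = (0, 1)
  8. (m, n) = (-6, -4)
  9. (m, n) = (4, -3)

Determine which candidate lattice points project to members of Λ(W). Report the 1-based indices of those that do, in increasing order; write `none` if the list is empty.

1, 2, 5, 7

λ' = (2−√8)/2 ≈ -0.41421.
[1] lift (-2,-3): star map gives -0.75736; window check -1.3 ≤ -0.75736 < 0.3 is true → IN Λ
[2] lift (-1,-2): star map gives -0.17157; window check -1.3 ≤ -0.17157 < 0.3 is true → IN Λ
[3] lift (6,-8): star map gives 9.31371; window check -1.3 ≤ 9.31371 < 0.3 is false → out
[4] lift (6,-3): star map gives 7.24264; window check -1.3 ≤ 7.24264 < 0.3 is false → out
[5] lift (-1,-1): star map gives -0.58579; window check -1.3 ≤ -0.58579 < 0.3 is true → IN Λ
[6] lift (-1,-4): star map gives 0.65685; window check -1.3 ≤ 0.65685 < 0.3 is false → out
[7] lift (0,1): star map gives -0.41421; window check -1.3 ≤ -0.41421 < 0.3 is true → IN Λ
[8] lift (-6,-4): star map gives -4.34315; window check -1.3 ≤ -4.34315 < 0.3 is false → out
[9] lift (4,-3): star map gives 5.24264; window check -1.3 ≤ 5.24264 < 0.3 is false → out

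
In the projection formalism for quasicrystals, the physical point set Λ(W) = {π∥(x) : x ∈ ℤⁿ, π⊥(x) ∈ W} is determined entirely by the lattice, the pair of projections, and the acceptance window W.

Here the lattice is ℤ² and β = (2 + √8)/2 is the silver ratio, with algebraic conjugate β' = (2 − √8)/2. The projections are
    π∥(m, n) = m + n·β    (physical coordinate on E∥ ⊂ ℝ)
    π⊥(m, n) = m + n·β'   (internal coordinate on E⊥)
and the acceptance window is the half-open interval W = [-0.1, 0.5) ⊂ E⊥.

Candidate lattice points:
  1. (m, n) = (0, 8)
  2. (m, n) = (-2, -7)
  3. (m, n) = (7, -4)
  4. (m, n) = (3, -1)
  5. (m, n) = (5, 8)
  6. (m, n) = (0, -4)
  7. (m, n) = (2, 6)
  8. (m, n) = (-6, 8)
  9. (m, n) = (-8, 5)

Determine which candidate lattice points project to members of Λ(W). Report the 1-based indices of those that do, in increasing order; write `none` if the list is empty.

none

Numerically β ≈ 2.4142 and β' = −1/β ≈ -0.4142.
#1 (0,8): internal coord 0 + (8)·β' = -3.3137; -3.3137 ∉ [-0.1, 0.5) → out
#2 (-2,-7): internal coord -2 + (-7)·β' = +0.8995; +0.8995 ∉ [-0.1, 0.5) → out
#3 (7,-4): internal coord 7 + (-4)·β' = +8.6569; +8.6569 ∉ [-0.1, 0.5) → out
#4 (3,-1): internal coord 3 + (-1)·β' = +3.4142; +3.4142 ∉ [-0.1, 0.5) → out
#5 (5,8): internal coord 5 + (8)·β' = +1.6863; +1.6863 ∉ [-0.1, 0.5) → out
#6 (0,-4): internal coord 0 + (-4)·β' = +1.6569; +1.6569 ∉ [-0.1, 0.5) → out
#7 (2,6): internal coord 2 + (6)·β' = -0.4853; -0.4853 ∉ [-0.1, 0.5) → out
#8 (-6,8): internal coord -6 + (8)·β' = -9.3137; -9.3137 ∉ [-0.1, 0.5) → out
#9 (-8,5): internal coord -8 + (5)·β' = -10.0711; -10.0711 ∉ [-0.1, 0.5) → out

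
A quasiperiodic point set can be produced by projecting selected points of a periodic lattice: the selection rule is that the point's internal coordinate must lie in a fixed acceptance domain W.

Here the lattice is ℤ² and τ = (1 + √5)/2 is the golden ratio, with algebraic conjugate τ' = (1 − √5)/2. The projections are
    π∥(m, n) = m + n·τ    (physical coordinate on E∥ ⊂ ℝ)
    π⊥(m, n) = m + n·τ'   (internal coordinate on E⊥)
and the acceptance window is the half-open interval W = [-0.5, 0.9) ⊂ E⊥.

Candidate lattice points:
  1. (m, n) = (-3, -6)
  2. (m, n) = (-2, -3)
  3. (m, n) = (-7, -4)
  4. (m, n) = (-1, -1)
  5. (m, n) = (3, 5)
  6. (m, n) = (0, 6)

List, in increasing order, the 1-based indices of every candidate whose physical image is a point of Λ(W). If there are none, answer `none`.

Numerically τ ≈ 1.6180 and τ' = −1/τ ≈ -0.6180.
candidate 1: (m,n)=(-3,-6) → π∥ = -3-6·τ ≈ -12.7082, π⊥ = -3-6·τ' ≈ 0.7082 ∈ [-0.5, 0.9) ⇒ IN Λ
candidate 2: (m,n)=(-2,-3) → π∥ = -2-3·τ ≈ -6.8541, π⊥ = -2-3·τ' ≈ -0.1459 ∈ [-0.5, 0.9) ⇒ IN Λ
candidate 3: (m,n)=(-7,-4) → π∥ = -7-4·τ ≈ -13.4721, π⊥ = -7-4·τ' ≈ -4.5279 ∉ [-0.5, 0.9) ⇒ out
candidate 4: (m,n)=(-1,-1) → π∥ = -1-1·τ ≈ -2.6180, π⊥ = -1-1·τ' ≈ -0.3820 ∈ [-0.5, 0.9) ⇒ IN Λ
candidate 5: (m,n)=(3,5) → π∥ = 3+5·τ ≈ 11.0902, π⊥ = 3+5·τ' ≈ -0.0902 ∈ [-0.5, 0.9) ⇒ IN Λ
candidate 6: (m,n)=(0,6) → π∥ = 0+6·τ ≈ 9.7082, π⊥ = 0+6·τ' ≈ -3.7082 ∉ [-0.5, 0.9) ⇒ out

1, 2, 4, 5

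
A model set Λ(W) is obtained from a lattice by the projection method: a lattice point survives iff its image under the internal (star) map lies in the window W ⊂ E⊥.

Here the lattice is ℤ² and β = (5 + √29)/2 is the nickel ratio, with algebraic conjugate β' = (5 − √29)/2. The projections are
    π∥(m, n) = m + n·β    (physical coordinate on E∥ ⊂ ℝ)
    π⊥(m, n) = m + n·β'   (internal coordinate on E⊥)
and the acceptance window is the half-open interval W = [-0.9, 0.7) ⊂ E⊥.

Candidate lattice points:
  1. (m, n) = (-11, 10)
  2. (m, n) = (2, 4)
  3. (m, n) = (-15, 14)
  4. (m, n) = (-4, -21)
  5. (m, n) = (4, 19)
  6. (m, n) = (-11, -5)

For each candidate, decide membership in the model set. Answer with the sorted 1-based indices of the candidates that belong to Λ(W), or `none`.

4, 5

β' = (5−√29)/2 ≈ -0.1926.
#1 (-11,10): internal coord -11 + (10)·β' = -12.9258; -12.9258 ∉ [-0.9, 0.7) → out
#2 (2,4): internal coord 2 + (4)·β' = +1.2297; +1.2297 ∉ [-0.9, 0.7) → out
#3 (-15,14): internal coord -15 + (14)·β' = -17.6962; -17.6962 ∉ [-0.9, 0.7) → out
#4 (-4,-21): internal coord -4 + (-21)·β' = +0.0442; +0.0442 ∈ [-0.9, 0.7) → IN Λ
#5 (4,19): internal coord 4 + (19)·β' = +0.3409; +0.3409 ∈ [-0.9, 0.7) → IN Λ
#6 (-11,-5): internal coord -11 + (-5)·β' = -10.0371; -10.0371 ∉ [-0.9, 0.7) → out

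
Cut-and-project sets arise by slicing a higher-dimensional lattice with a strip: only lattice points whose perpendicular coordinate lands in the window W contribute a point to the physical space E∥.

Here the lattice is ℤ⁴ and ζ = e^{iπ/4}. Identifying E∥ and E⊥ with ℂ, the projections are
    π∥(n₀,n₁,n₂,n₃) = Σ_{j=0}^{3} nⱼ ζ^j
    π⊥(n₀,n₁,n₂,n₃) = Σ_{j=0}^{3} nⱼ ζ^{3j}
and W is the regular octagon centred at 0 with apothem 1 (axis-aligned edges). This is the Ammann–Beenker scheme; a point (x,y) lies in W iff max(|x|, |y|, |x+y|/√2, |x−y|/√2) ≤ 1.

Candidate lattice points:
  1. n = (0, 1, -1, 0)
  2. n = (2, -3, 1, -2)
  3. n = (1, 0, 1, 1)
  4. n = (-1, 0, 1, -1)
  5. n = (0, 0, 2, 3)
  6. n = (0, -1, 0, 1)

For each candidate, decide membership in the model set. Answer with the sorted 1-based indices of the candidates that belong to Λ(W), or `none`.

π⊥(n) = n₀ + n₁ζ³ + n₂ζ⁶ + n₃ζ⁹ where ζ = e^{iπ/4}.
#1 (0, 1, -1, 0): internal (-0.7071, 1.7071); octagon support 1.7071 vs apothem 1 → ∉ W
#2 (2, -3, 1, -2): internal (2.7071, -4.5355); octagon support 5.1213 vs apothem 1 → ∉ W
#3 (1, 0, 1, 1): internal (1.7071, -0.2929); octagon support 1.7071 vs apothem 1 → ∉ W
#4 (-1, 0, 1, -1): internal (-1.7071, -1.7071); octagon support 2.4142 vs apothem 1 → ∉ W
#5 (0, 0, 2, 3): internal (2.1213, 0.1213); octagon support 2.1213 vs apothem 1 → ∉ W
#6 (0, -1, 0, 1): internal (1.4142, 0.0000); octagon support 1.4142 vs apothem 1 → ∉ W

none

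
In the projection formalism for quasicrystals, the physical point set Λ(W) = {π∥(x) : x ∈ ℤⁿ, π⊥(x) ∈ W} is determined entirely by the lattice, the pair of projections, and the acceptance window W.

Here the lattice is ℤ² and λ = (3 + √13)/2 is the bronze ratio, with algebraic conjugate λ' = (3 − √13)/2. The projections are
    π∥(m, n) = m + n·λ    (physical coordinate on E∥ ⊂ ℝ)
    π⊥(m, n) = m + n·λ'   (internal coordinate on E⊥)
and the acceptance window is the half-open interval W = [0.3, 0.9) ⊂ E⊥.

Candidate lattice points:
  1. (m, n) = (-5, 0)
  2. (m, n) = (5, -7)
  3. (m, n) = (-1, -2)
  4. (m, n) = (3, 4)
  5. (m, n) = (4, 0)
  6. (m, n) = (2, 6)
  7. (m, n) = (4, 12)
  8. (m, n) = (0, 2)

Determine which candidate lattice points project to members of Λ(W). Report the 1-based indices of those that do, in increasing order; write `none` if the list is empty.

7

Compute λ' = (3−√13)/2 = -0.3028, so π⊥(m,n) = m -0.3028·n.
#1 (-5,0): internal coord -5 + (0)·λ' = -5.0000; -5.0000 ∉ [0.3, 0.9) → out
#2 (5,-7): internal coord 5 + (-7)·λ' = +7.1194; +7.1194 ∉ [0.3, 0.9) → out
#3 (-1,-2): internal coord -1 + (-2)·λ' = -0.3944; -0.3944 ∉ [0.3, 0.9) → out
#4 (3,4): internal coord 3 + (4)·λ' = +1.7889; +1.7889 ∉ [0.3, 0.9) → out
#5 (4,0): internal coord 4 + (0)·λ' = +4.0000; +4.0000 ∉ [0.3, 0.9) → out
#6 (2,6): internal coord 2 + (6)·λ' = +0.1833; +0.1833 ∉ [0.3, 0.9) → out
#7 (4,12): internal coord 4 + (12)·λ' = +0.3667; +0.3667 ∈ [0.3, 0.9) → IN Λ
#8 (0,2): internal coord 0 + (2)·λ' = -0.6056; -0.6056 ∉ [0.3, 0.9) → out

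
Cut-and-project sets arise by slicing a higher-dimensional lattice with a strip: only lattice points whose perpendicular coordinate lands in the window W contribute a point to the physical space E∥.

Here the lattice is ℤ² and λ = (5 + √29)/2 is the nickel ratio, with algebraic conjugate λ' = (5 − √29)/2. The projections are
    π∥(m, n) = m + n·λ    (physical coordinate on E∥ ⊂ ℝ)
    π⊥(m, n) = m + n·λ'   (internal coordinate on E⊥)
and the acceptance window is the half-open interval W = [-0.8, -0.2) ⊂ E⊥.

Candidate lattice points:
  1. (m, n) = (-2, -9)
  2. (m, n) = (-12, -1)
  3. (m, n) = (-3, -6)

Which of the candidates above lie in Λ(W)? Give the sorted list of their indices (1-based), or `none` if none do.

Numerically λ ≈ 5.19258 and λ' = −1/λ ≈ -0.19258.
[1] lift (-2,-9): star map gives -0.26676; window check -0.8 ≤ -0.26676 < -0.2 is true → IN Λ
[2] lift (-12,-1): star map gives -11.80742; window check -0.8 ≤ -11.80742 < -0.2 is false → out
[3] lift (-3,-6): star map gives -1.84451; window check -0.8 ≤ -1.84451 < -0.2 is false → out

1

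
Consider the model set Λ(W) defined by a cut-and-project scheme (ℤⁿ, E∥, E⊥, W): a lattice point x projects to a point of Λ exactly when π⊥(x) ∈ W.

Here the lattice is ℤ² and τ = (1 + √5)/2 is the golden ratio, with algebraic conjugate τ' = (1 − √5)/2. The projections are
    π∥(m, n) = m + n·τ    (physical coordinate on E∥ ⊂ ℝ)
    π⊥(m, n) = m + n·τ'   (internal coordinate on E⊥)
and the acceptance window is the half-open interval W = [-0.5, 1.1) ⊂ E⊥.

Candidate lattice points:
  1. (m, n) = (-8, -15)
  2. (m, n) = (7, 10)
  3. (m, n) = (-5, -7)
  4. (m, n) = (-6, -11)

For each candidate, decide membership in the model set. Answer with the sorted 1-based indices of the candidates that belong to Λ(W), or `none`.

Numerically τ ≈ 1.618034 and τ' = −1/τ ≈ -0.618034.
candidate 1: (m,n)=(-8,-15) → π∥ = -8-15·τ ≈ -32.270510, π⊥ = -8-15·τ' ≈ 1.270510 ∉ [-0.5, 1.1) ⇒ out
candidate 2: (m,n)=(7,10) → π∥ = 7+10·τ ≈ 23.180340, π⊥ = 7+10·τ' ≈ 0.819660 ∈ [-0.5, 1.1) ⇒ IN Λ
candidate 3: (m,n)=(-5,-7) → π∥ = -5-7·τ ≈ -16.326238, π⊥ = -5-7·τ' ≈ -0.673762 ∉ [-0.5, 1.1) ⇒ out
candidate 4: (m,n)=(-6,-11) → π∥ = -6-11·τ ≈ -23.798374, π⊥ = -6-11·τ' ≈ 0.798374 ∈ [-0.5, 1.1) ⇒ IN Λ

2, 4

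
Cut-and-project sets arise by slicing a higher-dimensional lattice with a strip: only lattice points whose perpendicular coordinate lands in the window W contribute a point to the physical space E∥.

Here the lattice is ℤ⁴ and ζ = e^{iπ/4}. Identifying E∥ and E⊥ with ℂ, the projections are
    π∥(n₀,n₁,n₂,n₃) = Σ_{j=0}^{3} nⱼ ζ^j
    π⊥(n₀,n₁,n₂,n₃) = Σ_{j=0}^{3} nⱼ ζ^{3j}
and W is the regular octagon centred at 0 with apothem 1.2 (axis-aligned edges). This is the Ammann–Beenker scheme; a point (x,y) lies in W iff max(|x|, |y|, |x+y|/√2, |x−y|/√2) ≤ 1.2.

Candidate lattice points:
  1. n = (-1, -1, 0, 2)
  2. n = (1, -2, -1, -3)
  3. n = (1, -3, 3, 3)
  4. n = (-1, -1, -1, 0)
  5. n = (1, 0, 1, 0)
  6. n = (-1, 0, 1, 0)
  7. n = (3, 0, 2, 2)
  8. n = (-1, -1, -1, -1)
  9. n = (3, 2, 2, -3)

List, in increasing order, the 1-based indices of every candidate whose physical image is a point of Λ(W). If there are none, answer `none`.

4, 8

π⊥(n) = n₀ + n₁ζ³ + n₂ζ⁶ + n₃ζ⁹ where ζ = e^{iπ/4}.
#1 (-1, -1, 0, 2): internal (1.121320, 0.707107); octagon support 1.292893 vs apothem 1.2 → ∉ W
#2 (1, -2, -1, -3): internal (0.292893, -2.535534); octagon support 2.535534 vs apothem 1.2 → ∉ W
#3 (1, -3, 3, 3): internal (5.242641, -3.000000); octagon support 5.828427 vs apothem 1.2 → ∉ W
#4 (-1, -1, -1, 0): internal (-0.292893, 0.292893); octagon support 0.414214 vs apothem 1.2 → ∈ W
#5 (1, 0, 1, 0): internal (1.000000, -1.000000); octagon support 1.414214 vs apothem 1.2 → ∉ W
#6 (-1, 0, 1, 0): internal (-1.000000, -1.000000); octagon support 1.414214 vs apothem 1.2 → ∉ W
#7 (3, 0, 2, 2): internal (4.414214, -0.585786); octagon support 4.414214 vs apothem 1.2 → ∉ W
#8 (-1, -1, -1, -1): internal (-1.000000, -0.414214); octagon support 1.000000 vs apothem 1.2 → ∈ W
#9 (3, 2, 2, -3): internal (-0.535534, -2.707107); octagon support 2.707107 vs apothem 1.2 → ∉ W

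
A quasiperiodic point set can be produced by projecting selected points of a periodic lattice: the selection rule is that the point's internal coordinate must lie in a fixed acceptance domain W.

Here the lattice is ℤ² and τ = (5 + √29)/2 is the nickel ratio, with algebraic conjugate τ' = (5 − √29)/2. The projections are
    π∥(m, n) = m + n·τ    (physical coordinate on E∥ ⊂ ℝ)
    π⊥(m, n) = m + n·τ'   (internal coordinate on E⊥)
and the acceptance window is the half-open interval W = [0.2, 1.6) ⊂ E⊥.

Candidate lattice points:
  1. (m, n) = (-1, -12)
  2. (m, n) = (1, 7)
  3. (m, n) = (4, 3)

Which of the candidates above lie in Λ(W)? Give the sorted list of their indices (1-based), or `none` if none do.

1

Numerically τ ≈ 5.19258 and τ' = −1/τ ≈ -0.19258.
candidate 1: (m,n)=(-1,-12) → π∥ = -1-12·τ ≈ -63.31099, π⊥ = -1-12·τ' ≈ 1.31099 ∈ [0.2, 1.6) ⇒ IN Λ
candidate 2: (m,n)=(1,7) → π∥ = 1+7·τ ≈ 37.34808, π⊥ = 1+7·τ' ≈ -0.34808 ∉ [0.2, 1.6) ⇒ out
candidate 3: (m,n)=(4,3) → π∥ = 4+3·τ ≈ 19.57775, π⊥ = 4+3·τ' ≈ 3.42225 ∉ [0.2, 1.6) ⇒ out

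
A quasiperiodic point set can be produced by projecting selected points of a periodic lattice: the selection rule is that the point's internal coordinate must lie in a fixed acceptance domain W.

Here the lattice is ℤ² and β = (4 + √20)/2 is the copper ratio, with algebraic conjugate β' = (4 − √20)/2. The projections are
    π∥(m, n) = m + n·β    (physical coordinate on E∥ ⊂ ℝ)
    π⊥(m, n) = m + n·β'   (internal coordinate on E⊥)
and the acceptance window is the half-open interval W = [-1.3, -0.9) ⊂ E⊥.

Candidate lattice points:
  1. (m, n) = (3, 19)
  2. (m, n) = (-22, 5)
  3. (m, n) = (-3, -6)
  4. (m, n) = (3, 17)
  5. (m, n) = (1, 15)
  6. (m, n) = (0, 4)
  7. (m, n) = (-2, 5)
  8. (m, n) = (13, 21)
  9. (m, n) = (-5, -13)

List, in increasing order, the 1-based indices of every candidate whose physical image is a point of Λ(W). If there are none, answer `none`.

Numerically β ≈ 4.2361 and β' = −1/β ≈ -0.2361.
candidate 1: (m,n)=(3,19) → π∥ = 3+19·β ≈ 83.4853, π⊥ = 3+19·β' ≈ -1.4853 ∉ [-1.3, -0.9) ⇒ out
candidate 2: (m,n)=(-22,5) → π∥ = -22+5·β ≈ -0.8197, π⊥ = -22+5·β' ≈ -23.1803 ∉ [-1.3, -0.9) ⇒ out
candidate 3: (m,n)=(-3,-6) → π∥ = -3-6·β ≈ -28.4164, π⊥ = -3-6·β' ≈ -1.5836 ∉ [-1.3, -0.9) ⇒ out
candidate 4: (m,n)=(3,17) → π∥ = 3+17·β ≈ 75.0132, π⊥ = 3+17·β' ≈ -1.0132 ∈ [-1.3, -0.9) ⇒ IN Λ
candidate 5: (m,n)=(1,15) → π∥ = 1+15·β ≈ 64.5410, π⊥ = 1+15·β' ≈ -2.5410 ∉ [-1.3, -0.9) ⇒ out
candidate 6: (m,n)=(0,4) → π∥ = 0+4·β ≈ 16.9443, π⊥ = 0+4·β' ≈ -0.9443 ∈ [-1.3, -0.9) ⇒ IN Λ
candidate 7: (m,n)=(-2,5) → π∥ = -2+5·β ≈ 19.1803, π⊥ = -2+5·β' ≈ -3.1803 ∉ [-1.3, -0.9) ⇒ out
candidate 8: (m,n)=(13,21) → π∥ = 13+21·β ≈ 101.9574, π⊥ = 13+21·β' ≈ 8.0426 ∉ [-1.3, -0.9) ⇒ out
candidate 9: (m,n)=(-5,-13) → π∥ = -5-13·β ≈ -60.0689, π⊥ = -5-13·β' ≈ -1.9311 ∉ [-1.3, -0.9) ⇒ out

4, 6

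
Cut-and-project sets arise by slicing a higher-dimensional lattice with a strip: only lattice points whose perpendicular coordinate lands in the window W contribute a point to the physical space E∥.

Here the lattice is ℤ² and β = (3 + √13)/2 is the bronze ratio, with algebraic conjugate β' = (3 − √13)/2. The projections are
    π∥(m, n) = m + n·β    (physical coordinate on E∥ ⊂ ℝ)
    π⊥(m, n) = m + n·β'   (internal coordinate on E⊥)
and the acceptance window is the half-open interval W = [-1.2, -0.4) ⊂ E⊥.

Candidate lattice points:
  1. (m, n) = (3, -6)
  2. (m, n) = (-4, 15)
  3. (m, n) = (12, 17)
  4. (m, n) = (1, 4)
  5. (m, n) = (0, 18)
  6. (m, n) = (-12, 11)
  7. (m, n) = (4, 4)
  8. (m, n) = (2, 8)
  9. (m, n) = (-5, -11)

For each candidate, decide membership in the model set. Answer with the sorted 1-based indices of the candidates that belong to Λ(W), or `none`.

Numerically β ≈ 3.30278 and β' = −1/β ≈ -0.30278.
candidate 1: (m,n)=(3,-6) → π∥ = 3-6·β ≈ -16.81665, π⊥ = 3-6·β' ≈ 4.81665 ∉ [-1.2, -0.4) ⇒ out
candidate 2: (m,n)=(-4,15) → π∥ = -4+15·β ≈ 45.54163, π⊥ = -4+15·β' ≈ -8.54163 ∉ [-1.2, -0.4) ⇒ out
candidate 3: (m,n)=(12,17) → π∥ = 12+17·β ≈ 68.14719, π⊥ = 12+17·β' ≈ 6.85281 ∉ [-1.2, -0.4) ⇒ out
candidate 4: (m,n)=(1,4) → π∥ = 1+4·β ≈ 14.21110, π⊥ = 1+4·β' ≈ -0.21110 ∉ [-1.2, -0.4) ⇒ out
candidate 5: (m,n)=(0,18) → π∥ = 0+18·β ≈ 59.44996, π⊥ = 0+18·β' ≈ -5.44996 ∉ [-1.2, -0.4) ⇒ out
candidate 6: (m,n)=(-12,11) → π∥ = -12+11·β ≈ 24.33053, π⊥ = -12+11·β' ≈ -15.33053 ∉ [-1.2, -0.4) ⇒ out
candidate 7: (m,n)=(4,4) → π∥ = 4+4·β ≈ 17.21110, π⊥ = 4+4·β' ≈ 2.78890 ∉ [-1.2, -0.4) ⇒ out
candidate 8: (m,n)=(2,8) → π∥ = 2+8·β ≈ 28.42221, π⊥ = 2+8·β' ≈ -0.42221 ∈ [-1.2, -0.4) ⇒ IN Λ
candidate 9: (m,n)=(-5,-11) → π∥ = -5-11·β ≈ -41.33053, π⊥ = -5-11·β' ≈ -1.66947 ∉ [-1.2, -0.4) ⇒ out

8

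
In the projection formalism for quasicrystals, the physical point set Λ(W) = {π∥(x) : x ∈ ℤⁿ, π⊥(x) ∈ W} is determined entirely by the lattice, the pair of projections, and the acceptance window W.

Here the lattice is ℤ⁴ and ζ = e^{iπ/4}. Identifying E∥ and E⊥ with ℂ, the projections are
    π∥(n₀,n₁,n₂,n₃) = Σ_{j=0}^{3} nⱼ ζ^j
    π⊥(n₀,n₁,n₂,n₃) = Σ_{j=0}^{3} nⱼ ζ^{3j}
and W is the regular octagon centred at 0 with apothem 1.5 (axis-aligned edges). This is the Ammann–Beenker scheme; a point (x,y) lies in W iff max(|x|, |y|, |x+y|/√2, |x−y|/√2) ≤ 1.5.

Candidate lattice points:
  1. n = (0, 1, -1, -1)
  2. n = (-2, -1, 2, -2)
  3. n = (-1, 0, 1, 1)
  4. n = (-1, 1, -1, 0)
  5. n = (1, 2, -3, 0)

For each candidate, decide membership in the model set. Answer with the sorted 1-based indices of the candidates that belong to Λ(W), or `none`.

π⊥(n) = n₀ + n₁ζ³ + n₂ζ⁶ + n₃ζ⁹ where ζ = e^{iπ/4}.
#1 (0, 1, -1, -1): internal (-1.4142, 1.0000); octagon support 1.7071 vs apothem 1.5 → ∉ W
#2 (-2, -1, 2, -2): internal (-2.7071, -4.1213); octagon support 4.8284 vs apothem 1.5 → ∉ W
#3 (-1, 0, 1, 1): internal (-0.2929, -0.2929); octagon support 0.4142 vs apothem 1.5 → ∈ W
#4 (-1, 1, -1, 0): internal (-1.7071, 1.7071); octagon support 2.4142 vs apothem 1.5 → ∉ W
#5 (1, 2, -3, 0): internal (-0.4142, 4.4142); octagon support 4.4142 vs apothem 1.5 → ∉ W

3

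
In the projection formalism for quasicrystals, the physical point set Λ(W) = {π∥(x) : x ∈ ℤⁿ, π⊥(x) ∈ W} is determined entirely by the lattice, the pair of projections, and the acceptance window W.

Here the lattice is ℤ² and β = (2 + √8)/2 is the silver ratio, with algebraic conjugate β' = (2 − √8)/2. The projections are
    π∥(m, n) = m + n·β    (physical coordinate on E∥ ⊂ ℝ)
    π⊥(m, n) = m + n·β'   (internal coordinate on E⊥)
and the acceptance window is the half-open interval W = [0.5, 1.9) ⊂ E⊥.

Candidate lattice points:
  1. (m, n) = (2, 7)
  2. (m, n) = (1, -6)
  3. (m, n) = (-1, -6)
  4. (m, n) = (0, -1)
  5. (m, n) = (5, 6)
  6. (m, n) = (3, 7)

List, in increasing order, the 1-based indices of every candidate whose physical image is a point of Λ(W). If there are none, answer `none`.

Numerically β ≈ 2.4142 and β' = −1/β ≈ -0.4142.
[1] lift (2,7): star map gives -0.8995; window check 0.5 ≤ -0.8995 < 1.9 is false → out
[2] lift (1,-6): star map gives 3.4853; window check 0.5 ≤ 3.4853 < 1.9 is false → out
[3] lift (-1,-6): star map gives 1.4853; window check 0.5 ≤ 1.4853 < 1.9 is true → IN Λ
[4] lift (0,-1): star map gives 0.4142; window check 0.5 ≤ 0.4142 < 1.9 is false → out
[5] lift (5,6): star map gives 2.5147; window check 0.5 ≤ 2.5147 < 1.9 is false → out
[6] lift (3,7): star map gives 0.1005; window check 0.5 ≤ 0.1005 < 1.9 is false → out

3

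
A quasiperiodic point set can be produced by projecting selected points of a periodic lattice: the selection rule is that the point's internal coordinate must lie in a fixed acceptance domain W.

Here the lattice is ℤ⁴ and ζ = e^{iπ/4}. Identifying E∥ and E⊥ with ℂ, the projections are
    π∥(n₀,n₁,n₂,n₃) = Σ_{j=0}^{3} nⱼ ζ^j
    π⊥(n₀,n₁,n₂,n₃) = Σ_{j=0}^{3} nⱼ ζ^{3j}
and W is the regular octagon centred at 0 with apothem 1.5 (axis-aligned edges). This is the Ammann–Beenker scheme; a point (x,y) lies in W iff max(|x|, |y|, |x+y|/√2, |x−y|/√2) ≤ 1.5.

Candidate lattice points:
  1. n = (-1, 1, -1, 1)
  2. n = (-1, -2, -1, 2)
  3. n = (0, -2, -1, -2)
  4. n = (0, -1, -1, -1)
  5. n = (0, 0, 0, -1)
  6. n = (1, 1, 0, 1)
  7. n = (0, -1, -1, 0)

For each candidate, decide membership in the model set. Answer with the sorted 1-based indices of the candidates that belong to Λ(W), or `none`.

4, 5, 7

With ζ = e^{iπ/4} the internal vectors are ζ^0,ζ^3,ζ^6,ζ^9.
#1 (-1, 1, -1, 1): internal (-1.00000, 2.41421); octagon support 2.41421 vs apothem 1.5 → ∉ W
#2 (-1, -2, -1, 2): internal (1.82843, 1.00000); octagon support 2.00000 vs apothem 1.5 → ∉ W
#3 (0, -2, -1, -2): internal (0.00000, -1.82843); octagon support 1.82843 vs apothem 1.5 → ∉ W
#4 (0, -1, -1, -1): internal (0.00000, -0.41421); octagon support 0.41421 vs apothem 1.5 → ∈ W
#5 (0, 0, 0, -1): internal (-0.70711, -0.70711); octagon support 1.00000 vs apothem 1.5 → ∈ W
#6 (1, 1, 0, 1): internal (1.00000, 1.41421); octagon support 1.70711 vs apothem 1.5 → ∉ W
#7 (0, -1, -1, 0): internal (0.70711, 0.29289); octagon support 0.70711 vs apothem 1.5 → ∈ W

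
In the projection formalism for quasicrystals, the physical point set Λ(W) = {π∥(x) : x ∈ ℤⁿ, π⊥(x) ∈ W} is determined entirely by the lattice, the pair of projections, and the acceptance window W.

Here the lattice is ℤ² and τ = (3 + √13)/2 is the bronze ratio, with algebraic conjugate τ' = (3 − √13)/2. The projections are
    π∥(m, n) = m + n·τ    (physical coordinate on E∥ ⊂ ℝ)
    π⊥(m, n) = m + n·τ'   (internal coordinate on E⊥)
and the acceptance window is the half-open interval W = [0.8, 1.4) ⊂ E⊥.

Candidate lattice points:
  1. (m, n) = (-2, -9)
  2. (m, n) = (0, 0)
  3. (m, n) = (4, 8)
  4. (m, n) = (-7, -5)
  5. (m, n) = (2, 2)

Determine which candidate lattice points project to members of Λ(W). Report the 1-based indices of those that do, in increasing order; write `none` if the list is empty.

Compute τ' = (3−√13)/2 = -0.30278, so π⊥(m,n) = m -0.30278·n.
[1] lift (-2,-9): star map gives 0.72498; window check 0.8 ≤ 0.72498 < 1.4 is false → out
[2] lift (0,0): star map gives 0.00000; window check 0.8 ≤ 0.00000 < 1.4 is false → out
[3] lift (4,8): star map gives 1.57779; window check 0.8 ≤ 1.57779 < 1.4 is false → out
[4] lift (-7,-5): star map gives -5.48612; window check 0.8 ≤ -5.48612 < 1.4 is false → out
[5] lift (2,2): star map gives 1.39445; window check 0.8 ≤ 1.39445 < 1.4 is true → IN Λ

5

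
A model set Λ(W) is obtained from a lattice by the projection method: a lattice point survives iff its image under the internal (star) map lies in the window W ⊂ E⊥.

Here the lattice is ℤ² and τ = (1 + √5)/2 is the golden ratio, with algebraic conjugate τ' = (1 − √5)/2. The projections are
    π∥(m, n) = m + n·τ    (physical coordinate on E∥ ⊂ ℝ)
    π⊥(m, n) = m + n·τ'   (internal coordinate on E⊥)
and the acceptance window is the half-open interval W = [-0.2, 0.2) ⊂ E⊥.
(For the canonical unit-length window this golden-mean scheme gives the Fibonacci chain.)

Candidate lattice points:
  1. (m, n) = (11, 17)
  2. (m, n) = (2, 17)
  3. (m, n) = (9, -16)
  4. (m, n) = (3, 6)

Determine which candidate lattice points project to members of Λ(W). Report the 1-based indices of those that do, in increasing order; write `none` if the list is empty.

Compute τ' = (1−√5)/2 = -0.61803, so π⊥(m,n) = m -0.61803·n.
[1] lift (11,17): star map gives 0.49342; window check -0.2 ≤ 0.49342 < 0.2 is false → out
[2] lift (2,17): star map gives -8.50658; window check -0.2 ≤ -8.50658 < 0.2 is false → out
[3] lift (9,-16): star map gives 18.88854; window check -0.2 ≤ 18.88854 < 0.2 is false → out
[4] lift (3,6): star map gives -0.70820; window check -0.2 ≤ -0.70820 < 0.2 is false → out

none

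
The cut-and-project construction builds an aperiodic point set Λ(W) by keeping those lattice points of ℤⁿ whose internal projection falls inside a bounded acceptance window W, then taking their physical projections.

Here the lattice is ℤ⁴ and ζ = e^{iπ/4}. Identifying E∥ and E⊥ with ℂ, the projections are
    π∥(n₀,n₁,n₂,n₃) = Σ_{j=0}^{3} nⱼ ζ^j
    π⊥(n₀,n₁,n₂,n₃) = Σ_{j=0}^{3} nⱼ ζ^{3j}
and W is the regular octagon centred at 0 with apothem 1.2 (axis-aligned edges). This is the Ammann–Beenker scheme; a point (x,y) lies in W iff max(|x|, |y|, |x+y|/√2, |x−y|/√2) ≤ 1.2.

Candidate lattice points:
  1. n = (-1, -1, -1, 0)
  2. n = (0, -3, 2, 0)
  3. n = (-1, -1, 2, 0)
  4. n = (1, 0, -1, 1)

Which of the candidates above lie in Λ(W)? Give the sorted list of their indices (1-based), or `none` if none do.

1

With ζ = e^{iπ/4} the internal vectors are ζ^0,ζ^3,ζ^6,ζ^9.
#1 (-1, -1, -1, 0): internal (-0.2929, 0.2929); octagon support 0.4142 vs apothem 1.2 → ∈ W
#2 (0, -3, 2, 0): internal (2.1213, -4.1213); octagon support 4.4142 vs apothem 1.2 → ∉ W
#3 (-1, -1, 2, 0): internal (-0.2929, -2.7071); octagon support 2.7071 vs apothem 1.2 → ∉ W
#4 (1, 0, -1, 1): internal (1.7071, 1.7071); octagon support 2.4142 vs apothem 1.2 → ∉ W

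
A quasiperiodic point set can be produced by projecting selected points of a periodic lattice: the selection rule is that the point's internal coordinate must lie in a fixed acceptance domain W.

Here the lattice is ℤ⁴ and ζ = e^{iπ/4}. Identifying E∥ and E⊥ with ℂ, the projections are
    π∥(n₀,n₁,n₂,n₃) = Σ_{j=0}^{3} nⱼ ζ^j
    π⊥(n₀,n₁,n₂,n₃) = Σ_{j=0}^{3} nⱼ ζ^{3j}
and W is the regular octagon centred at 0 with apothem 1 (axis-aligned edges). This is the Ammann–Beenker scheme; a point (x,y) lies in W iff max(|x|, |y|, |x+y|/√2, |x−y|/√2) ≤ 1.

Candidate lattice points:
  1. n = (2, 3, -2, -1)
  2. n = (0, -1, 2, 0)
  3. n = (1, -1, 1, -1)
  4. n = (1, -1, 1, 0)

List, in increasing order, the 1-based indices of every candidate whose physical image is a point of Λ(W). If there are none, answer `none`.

With ζ = e^{iπ/4} the internal vectors are ζ^0,ζ^3,ζ^6,ζ^9.
candidate 1: n = (2, 3, -2, -1) → π⊥ ≈ (-0.828427, +3.414214); max(|x|,|y|,|x±y|/√2) = 3.414214 > 1 ⇒ ∉ W
candidate 2: n = (0, -1, 2, 0) → π⊥ ≈ (+0.707107, -2.707107); max(|x|,|y|,|x±y|/√2) = 2.707107 > 1 ⇒ ∉ W
candidate 3: n = (1, -1, 1, -1) → π⊥ ≈ (+1.000000, -2.414214); max(|x|,|y|,|x±y|/√2) = 2.414214 > 1 ⇒ ∉ W
candidate 4: n = (1, -1, 1, 0) → π⊥ ≈ (+1.707107, -1.707107); max(|x|,|y|,|x±y|/√2) = 2.414214 > 1 ⇒ ∉ W

none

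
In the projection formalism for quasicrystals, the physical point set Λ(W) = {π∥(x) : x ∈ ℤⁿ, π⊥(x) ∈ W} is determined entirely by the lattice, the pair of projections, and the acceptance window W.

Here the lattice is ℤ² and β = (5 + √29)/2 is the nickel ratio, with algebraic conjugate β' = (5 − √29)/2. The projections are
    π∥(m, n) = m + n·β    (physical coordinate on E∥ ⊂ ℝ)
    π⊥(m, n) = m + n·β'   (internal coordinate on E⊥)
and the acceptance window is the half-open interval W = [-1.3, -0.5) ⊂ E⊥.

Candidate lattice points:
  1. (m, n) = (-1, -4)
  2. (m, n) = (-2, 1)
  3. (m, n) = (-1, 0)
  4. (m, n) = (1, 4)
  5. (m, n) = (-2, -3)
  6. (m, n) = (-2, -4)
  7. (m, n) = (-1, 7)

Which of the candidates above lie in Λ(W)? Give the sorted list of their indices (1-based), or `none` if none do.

3, 6

Compute β' = (5−√29)/2 = -0.192582, so π⊥(m,n) = m -0.192582·n.
[1] lift (-1,-4): star map gives -0.229670; window check -1.3 ≤ -0.229670 < -0.5 is false → out
[2] lift (-2,1): star map gives -2.192582; window check -1.3 ≤ -2.192582 < -0.5 is false → out
[3] lift (-1,0): star map gives -1.000000; window check -1.3 ≤ -1.000000 < -0.5 is true → IN Λ
[4] lift (1,4): star map gives 0.229670; window check -1.3 ≤ 0.229670 < -0.5 is false → out
[5] lift (-2,-3): star map gives -1.422253; window check -1.3 ≤ -1.422253 < -0.5 is false → out
[6] lift (-2,-4): star map gives -1.229670; window check -1.3 ≤ -1.229670 < -0.5 is true → IN Λ
[7] lift (-1,7): star map gives -2.348077; window check -1.3 ≤ -2.348077 < -0.5 is false → out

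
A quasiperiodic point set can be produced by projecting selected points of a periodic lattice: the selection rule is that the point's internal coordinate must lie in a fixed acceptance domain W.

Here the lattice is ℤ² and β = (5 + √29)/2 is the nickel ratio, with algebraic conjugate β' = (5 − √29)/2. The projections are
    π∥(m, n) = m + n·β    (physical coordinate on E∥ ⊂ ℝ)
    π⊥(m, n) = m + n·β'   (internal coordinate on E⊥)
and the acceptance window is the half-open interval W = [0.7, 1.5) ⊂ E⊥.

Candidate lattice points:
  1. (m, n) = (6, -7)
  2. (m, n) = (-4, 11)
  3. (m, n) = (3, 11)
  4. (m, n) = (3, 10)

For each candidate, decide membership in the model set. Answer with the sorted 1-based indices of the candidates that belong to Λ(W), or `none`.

3, 4

Numerically β ≈ 5.19258 and β' = −1/β ≈ -0.19258.
[1] lift (6,-7): star map gives 7.34808; window check 0.7 ≤ 7.34808 < 1.5 is false → out
[2] lift (-4,11): star map gives -6.11841; window check 0.7 ≤ -6.11841 < 1.5 is false → out
[3] lift (3,11): star map gives 0.88159; window check 0.7 ≤ 0.88159 < 1.5 is true → IN Λ
[4] lift (3,10): star map gives 1.07418; window check 0.7 ≤ 1.07418 < 1.5 is true → IN Λ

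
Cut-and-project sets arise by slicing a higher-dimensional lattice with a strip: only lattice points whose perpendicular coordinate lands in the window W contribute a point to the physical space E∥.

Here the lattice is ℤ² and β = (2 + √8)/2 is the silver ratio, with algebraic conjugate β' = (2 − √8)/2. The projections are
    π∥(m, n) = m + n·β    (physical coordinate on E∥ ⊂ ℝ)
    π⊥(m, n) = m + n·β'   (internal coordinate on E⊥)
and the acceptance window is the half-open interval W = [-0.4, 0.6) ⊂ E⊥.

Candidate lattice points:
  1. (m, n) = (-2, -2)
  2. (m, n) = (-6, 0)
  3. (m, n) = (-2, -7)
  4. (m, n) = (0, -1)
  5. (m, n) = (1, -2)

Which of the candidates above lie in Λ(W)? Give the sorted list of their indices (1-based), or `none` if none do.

4

Numerically β ≈ 2.414214 and β' = −1/β ≈ -0.414214.
#1 (-2,-2): internal coord -2 + (-2)·β' = -1.171573; -1.171573 ∉ [-0.4, 0.6) → out
#2 (-6,0): internal coord -6 + (0)·β' = -6.000000; -6.000000 ∉ [-0.4, 0.6) → out
#3 (-2,-7): internal coord -2 + (-7)·β' = +0.899495; +0.899495 ∉ [-0.4, 0.6) → out
#4 (0,-1): internal coord 0 + (-1)·β' = +0.414214; +0.414214 ∈ [-0.4, 0.6) → IN Λ
#5 (1,-2): internal coord 1 + (-2)·β' = +1.828427; +1.828427 ∉ [-0.4, 0.6) → out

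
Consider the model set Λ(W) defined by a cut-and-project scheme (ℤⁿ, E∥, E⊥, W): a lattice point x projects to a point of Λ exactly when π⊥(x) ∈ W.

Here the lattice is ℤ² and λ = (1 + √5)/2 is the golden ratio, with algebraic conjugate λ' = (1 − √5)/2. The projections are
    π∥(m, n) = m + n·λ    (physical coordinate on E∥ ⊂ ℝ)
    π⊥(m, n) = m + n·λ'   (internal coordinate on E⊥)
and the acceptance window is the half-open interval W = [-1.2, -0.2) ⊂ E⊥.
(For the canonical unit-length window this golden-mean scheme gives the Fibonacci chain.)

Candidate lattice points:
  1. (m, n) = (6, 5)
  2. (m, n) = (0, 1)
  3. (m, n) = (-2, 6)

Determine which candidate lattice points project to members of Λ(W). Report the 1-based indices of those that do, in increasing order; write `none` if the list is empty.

2

Numerically λ ≈ 1.61803 and λ' = −1/λ ≈ -0.61803.
[1] lift (6,5): star map gives 2.90983; window check -1.2 ≤ 2.90983 < -0.2 is false → out
[2] lift (0,1): star map gives -0.61803; window check -1.2 ≤ -0.61803 < -0.2 is true → IN Λ
[3] lift (-2,6): star map gives -5.70820; window check -1.2 ≤ -5.70820 < -0.2 is false → out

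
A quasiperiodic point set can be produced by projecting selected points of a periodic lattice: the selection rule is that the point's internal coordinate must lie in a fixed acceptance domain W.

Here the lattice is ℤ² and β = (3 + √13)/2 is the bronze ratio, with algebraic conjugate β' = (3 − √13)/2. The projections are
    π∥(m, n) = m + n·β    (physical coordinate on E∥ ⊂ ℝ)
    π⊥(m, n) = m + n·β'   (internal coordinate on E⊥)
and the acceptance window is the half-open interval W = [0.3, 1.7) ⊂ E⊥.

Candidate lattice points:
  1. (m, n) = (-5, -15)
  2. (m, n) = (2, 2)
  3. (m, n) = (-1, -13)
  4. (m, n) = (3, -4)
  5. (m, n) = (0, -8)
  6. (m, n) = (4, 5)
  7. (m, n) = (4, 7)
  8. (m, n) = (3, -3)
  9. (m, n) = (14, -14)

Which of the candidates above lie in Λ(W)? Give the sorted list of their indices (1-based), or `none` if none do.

Compute β' = (3−√13)/2 = -0.302776, so π⊥(m,n) = m -0.302776·n.
[1] lift (-5,-15): star map gives -0.458365; window check 0.3 ≤ -0.458365 < 1.7 is false → out
[2] lift (2,2): star map gives 1.394449; window check 0.3 ≤ 1.394449 < 1.7 is true → IN Λ
[3] lift (-1,-13): star map gives 2.936083; window check 0.3 ≤ 2.936083 < 1.7 is false → out
[4] lift (3,-4): star map gives 4.211103; window check 0.3 ≤ 4.211103 < 1.7 is false → out
[5] lift (0,-8): star map gives 2.422205; window check 0.3 ≤ 2.422205 < 1.7 is false → out
[6] lift (4,5): star map gives 2.486122; window check 0.3 ≤ 2.486122 < 1.7 is false → out
[7] lift (4,7): star map gives 1.880571; window check 0.3 ≤ 1.880571 < 1.7 is false → out
[8] lift (3,-3): star map gives 3.908327; window check 0.3 ≤ 3.908327 < 1.7 is false → out
[9] lift (14,-14): star map gives 18.238859; window check 0.3 ≤ 18.238859 < 1.7 is false → out

2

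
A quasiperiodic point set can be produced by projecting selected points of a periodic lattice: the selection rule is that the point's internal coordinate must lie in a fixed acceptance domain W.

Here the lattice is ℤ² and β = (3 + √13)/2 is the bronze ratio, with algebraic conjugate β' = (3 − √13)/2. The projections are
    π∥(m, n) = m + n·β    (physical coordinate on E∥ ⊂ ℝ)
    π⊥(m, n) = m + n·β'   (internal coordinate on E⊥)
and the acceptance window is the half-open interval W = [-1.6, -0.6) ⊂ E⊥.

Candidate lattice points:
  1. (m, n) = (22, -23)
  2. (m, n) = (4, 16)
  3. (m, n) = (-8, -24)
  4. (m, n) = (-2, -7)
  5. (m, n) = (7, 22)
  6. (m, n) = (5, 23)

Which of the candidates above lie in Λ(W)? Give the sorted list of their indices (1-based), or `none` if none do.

Compute β' = (3−√13)/2 = -0.3028, so π⊥(m,n) = m -0.3028·n.
[1] lift (22,-23): star map gives 28.9638; window check -1.6 ≤ 28.9638 < -0.6 is false → out
[2] lift (4,16): star map gives -0.8444; window check -1.6 ≤ -0.8444 < -0.6 is true → IN Λ
[3] lift (-8,-24): star map gives -0.7334; window check -1.6 ≤ -0.7334 < -0.6 is true → IN Λ
[4] lift (-2,-7): star map gives 0.1194; window check -1.6 ≤ 0.1194 < -0.6 is false → out
[5] lift (7,22): star map gives 0.3389; window check -1.6 ≤ 0.3389 < -0.6 is false → out
[6] lift (5,23): star map gives -1.9638; window check -1.6 ≤ -1.9638 < -0.6 is false → out

2, 3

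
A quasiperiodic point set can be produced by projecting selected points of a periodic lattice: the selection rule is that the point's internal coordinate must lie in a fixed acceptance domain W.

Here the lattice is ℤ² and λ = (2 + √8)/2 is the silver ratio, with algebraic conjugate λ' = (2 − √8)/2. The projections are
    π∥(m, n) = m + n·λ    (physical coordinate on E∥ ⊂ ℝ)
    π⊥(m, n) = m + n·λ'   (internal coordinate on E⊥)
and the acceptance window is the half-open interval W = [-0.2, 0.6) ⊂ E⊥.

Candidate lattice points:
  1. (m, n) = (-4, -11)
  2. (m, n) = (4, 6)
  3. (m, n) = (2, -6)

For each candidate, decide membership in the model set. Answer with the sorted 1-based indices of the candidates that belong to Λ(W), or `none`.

Compute λ' = (2−√8)/2 = -0.41421, so π⊥(m,n) = m -0.41421·n.
#1 (-4,-11): internal coord -4 + (-11)·λ' = +0.55635; +0.55635 ∈ [-0.2, 0.6) → IN Λ
#2 (4,6): internal coord 4 + (6)·λ' = +1.51472; +1.51472 ∉ [-0.2, 0.6) → out
#3 (2,-6): internal coord 2 + (-6)·λ' = +4.48528; +4.48528 ∉ [-0.2, 0.6) → out

1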